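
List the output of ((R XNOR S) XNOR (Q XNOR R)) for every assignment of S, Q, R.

S | Q | R | Output
------------------
0 | 0 | 0 | 1
0 | 0 | 1 | 1
0 | 1 | 0 | 0
0 | 1 | 1 | 0
1 | 0 | 0 | 0
1 | 0 | 1 | 0
1 | 1 | 0 | 1
1 | 1 | 1 | 1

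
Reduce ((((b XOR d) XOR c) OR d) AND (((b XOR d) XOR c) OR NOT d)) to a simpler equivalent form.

By distribution ((E OR v) AND (E OR NOT v) = E):
= ((b XOR d) XOR c)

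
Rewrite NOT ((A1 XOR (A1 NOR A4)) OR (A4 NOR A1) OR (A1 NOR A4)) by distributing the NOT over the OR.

NOT (A1 XOR (A1 NOR A4)) AND NOT (A4 NOR A1) AND NOT (A1 NOR A4)
De Morgan's: NOT(OR of terms) = AND of negations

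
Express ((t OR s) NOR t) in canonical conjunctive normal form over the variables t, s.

(t OR NOT s) AND (NOT t OR s) AND (NOT t OR NOT s)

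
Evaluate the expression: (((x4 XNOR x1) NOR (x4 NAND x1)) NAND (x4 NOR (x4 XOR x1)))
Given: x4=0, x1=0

Substituting: (((0 XNOR 0) NOR (0 NAND 0)) NAND (0 NOR (0 XOR 0)))
= 1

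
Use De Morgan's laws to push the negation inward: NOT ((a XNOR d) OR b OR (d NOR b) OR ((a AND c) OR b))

NOT (a XNOR d) AND NOT b AND NOT (d NOR b) AND NOT ((a AND c) OR b)
De Morgan's: NOT(OR of terms) = AND of negations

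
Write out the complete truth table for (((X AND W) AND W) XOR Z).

X | W | Z | Output
------------------
0 | 0 | 0 | 0
0 | 0 | 1 | 1
0 | 1 | 0 | 0
0 | 1 | 1 | 1
1 | 0 | 0 | 0
1 | 0 | 1 | 1
1 | 1 | 0 | 1
1 | 1 | 1 | 0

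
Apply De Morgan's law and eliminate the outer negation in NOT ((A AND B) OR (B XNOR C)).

NOT (A AND B) AND NOT (B XNOR C)
De Morgan's: NOT(OR of terms) = AND of negations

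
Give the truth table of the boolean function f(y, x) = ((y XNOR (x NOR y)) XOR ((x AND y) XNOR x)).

y | x | Output
--------------
0 | 0 | 1
0 | 1 | 1
1 | 0 | 1
1 | 1 | 1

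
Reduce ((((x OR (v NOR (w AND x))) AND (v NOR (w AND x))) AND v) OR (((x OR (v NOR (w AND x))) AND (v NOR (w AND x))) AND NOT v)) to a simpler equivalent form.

By distribution ((E AND v) OR (E AND NOT v) = E) then absorption (E AND (E OR v) = E):
= (v NOR (w AND x))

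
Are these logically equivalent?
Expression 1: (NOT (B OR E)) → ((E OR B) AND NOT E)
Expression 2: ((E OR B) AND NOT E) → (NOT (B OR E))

No, Converse is not equivalent to original (counterexample: E=0, B=0)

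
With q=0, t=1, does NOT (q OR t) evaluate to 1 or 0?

Substituting: NOT (0 OR 1)
= 0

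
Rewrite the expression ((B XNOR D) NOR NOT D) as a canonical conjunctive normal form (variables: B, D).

(B OR D) AND (NOT B OR D) AND (NOT B OR NOT D)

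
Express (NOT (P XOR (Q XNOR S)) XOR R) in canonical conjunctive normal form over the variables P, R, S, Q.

(P OR R OR S OR Q) AND (P OR R OR NOT S OR NOT Q) AND (P OR NOT R OR S OR NOT Q) AND (P OR NOT R OR NOT S OR Q) AND (NOT P OR R OR S OR NOT Q) AND (NOT P OR R OR NOT S OR Q) AND (NOT P OR NOT R OR S OR Q) AND (NOT P OR NOT R OR NOT S OR NOT Q)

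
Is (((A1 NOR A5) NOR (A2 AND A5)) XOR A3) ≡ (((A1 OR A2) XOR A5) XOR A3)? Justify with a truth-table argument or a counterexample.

No. Counterexample: with A5=0, A1=0, A3=0, A2=1, Expression 1 = 0 but Expression 2 = 1.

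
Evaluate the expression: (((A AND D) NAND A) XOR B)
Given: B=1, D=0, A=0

Substituting: (((0 AND 0) NAND 0) XOR 1)
= 0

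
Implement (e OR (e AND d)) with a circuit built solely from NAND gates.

((e NAND e) NAND (((e NAND d) NAND (e NAND d)) NAND ((e NAND d) NAND (e NAND d))))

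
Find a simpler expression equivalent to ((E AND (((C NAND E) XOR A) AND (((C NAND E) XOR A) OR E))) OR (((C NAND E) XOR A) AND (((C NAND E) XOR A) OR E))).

By absorption (E OR (E AND v) = E) then absorption (E AND (E OR v) = E):
= ((C NAND E) XOR A)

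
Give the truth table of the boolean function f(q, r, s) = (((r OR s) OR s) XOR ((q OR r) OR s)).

q | r | s | Output
------------------
0 | 0 | 0 | 0
0 | 0 | 1 | 0
0 | 1 | 0 | 0
0 | 1 | 1 | 0
1 | 0 | 0 | 1
1 | 0 | 1 | 0
1 | 1 | 0 | 0
1 | 1 | 1 | 0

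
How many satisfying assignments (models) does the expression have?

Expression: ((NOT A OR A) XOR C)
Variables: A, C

Satisfying assignments: (0,0), (1,0)
Count: 2 out of 4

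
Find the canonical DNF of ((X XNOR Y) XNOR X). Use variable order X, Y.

(NOT X AND Y) OR (X AND Y)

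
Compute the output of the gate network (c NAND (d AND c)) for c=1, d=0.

Substituting: (1 NAND (0 AND 1))
= 1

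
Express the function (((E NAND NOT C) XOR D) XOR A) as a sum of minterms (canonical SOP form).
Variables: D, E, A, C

Σm(0, 1, 5, 6, 10, 11, 12, 15) = (NOT D AND NOT E AND NOT A AND NOT C) OR (NOT D AND NOT E AND NOT A AND C) OR (NOT D AND E AND NOT A AND C) OR (NOT D AND E AND A AND NOT C) OR (D AND NOT E AND A AND NOT C) OR (D AND NOT E AND A AND C) OR (D AND E AND NOT A AND NOT C) OR (D AND E AND A AND C)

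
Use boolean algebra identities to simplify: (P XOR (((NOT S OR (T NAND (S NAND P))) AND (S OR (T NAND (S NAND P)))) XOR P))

By XOR self-cancellation ((E XOR v) XOR v = E) then distribution ((E OR v) AND (E OR NOT v) = E):
= (T NAND (S NAND P))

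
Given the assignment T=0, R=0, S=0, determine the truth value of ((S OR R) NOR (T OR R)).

Substituting: ((0 OR 0) NOR (0 OR 0))
= 1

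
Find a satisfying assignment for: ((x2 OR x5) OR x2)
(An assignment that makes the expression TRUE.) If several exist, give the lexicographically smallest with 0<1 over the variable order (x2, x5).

x2=0, x5=1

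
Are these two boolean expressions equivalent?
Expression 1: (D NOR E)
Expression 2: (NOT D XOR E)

No. Counterexample: with D=1, E=1, Expression 1 = 0 but Expression 2 = 1.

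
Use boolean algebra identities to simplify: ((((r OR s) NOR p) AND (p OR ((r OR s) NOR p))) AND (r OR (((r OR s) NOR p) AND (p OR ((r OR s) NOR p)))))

By absorption (E AND (E OR v) = E) then absorption (E AND (E OR v) = E):
= ((r OR s) NOR p)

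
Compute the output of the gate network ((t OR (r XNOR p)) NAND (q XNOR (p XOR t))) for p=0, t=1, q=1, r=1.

Substituting: ((1 OR (1 XNOR 0)) NAND (1 XNOR (0 XOR 1)))
= 0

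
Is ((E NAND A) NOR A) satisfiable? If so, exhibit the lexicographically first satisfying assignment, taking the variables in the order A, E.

UNSATISFIABLE - no assignment makes this expression true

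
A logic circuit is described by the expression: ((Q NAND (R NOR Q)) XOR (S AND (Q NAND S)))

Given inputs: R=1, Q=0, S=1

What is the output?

Substituting: ((0 NAND (1 NOR 0)) XOR (1 AND (0 NAND 1)))
= 0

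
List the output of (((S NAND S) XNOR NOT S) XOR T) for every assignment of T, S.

T | S | Output
--------------
0 | 0 | 1
0 | 1 | 1
1 | 0 | 0
1 | 1 | 0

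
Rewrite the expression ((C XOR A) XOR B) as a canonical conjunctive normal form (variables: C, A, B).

(C OR A OR B) AND (C OR NOT A OR NOT B) AND (NOT C OR A OR NOT B) AND (NOT C OR NOT A OR B)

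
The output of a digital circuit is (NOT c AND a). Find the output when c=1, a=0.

Substituting: (NOT 1 AND 0)
= 0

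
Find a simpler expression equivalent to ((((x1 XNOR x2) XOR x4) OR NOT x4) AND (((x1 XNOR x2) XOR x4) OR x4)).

By distribution ((E OR v) AND (E OR NOT v) = E):
= ((x1 XNOR x2) XOR x4)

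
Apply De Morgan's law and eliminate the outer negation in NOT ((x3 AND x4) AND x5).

NOT (x3 AND x4) OR NOT x5
De Morgan's: NOT(AND of terms) = OR of negations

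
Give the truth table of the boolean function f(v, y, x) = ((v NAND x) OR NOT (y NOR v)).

v | y | x | Output
------------------
0 | 0 | 0 | 1
0 | 0 | 1 | 1
0 | 1 | 0 | 1
0 | 1 | 1 | 1
1 | 0 | 0 | 1
1 | 0 | 1 | 1
1 | 1 | 0 | 1
1 | 1 | 1 | 1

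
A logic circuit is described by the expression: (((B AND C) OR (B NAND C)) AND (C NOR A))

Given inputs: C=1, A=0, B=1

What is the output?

Substituting: (((1 AND 1) OR (1 NAND 1)) AND (1 NOR 0))
= 0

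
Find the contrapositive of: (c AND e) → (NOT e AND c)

Contrapositive: NOT (NOT e AND c) → NOT (c AND e)
Note: A statement and its contrapositive are logically equivalent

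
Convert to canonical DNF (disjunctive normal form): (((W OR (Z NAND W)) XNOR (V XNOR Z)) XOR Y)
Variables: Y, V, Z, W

(NOT Y AND NOT V AND NOT Z AND NOT W) OR (NOT Y AND NOT V AND NOT Z AND W) OR (NOT Y AND V AND Z AND NOT W) OR (NOT Y AND V AND Z AND W) OR (Y AND NOT V AND Z AND NOT W) OR (Y AND NOT V AND Z AND W) OR (Y AND V AND NOT Z AND NOT W) OR (Y AND V AND NOT Z AND W)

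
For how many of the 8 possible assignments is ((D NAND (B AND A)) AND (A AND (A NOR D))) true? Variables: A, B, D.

No assignment satisfies the expression.
Count: 0 out of 8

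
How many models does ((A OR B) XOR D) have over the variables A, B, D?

Satisfying assignments: (0,0,1), (0,1,0), (1,0,0), (1,1,0)
Count: 4 out of 8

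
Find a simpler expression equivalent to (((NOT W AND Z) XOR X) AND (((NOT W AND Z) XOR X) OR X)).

By absorption (E AND (E OR v) = E):
= ((NOT W AND Z) XOR X)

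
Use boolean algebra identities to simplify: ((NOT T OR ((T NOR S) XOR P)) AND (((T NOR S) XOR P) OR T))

By distribution ((E OR v) AND (E OR NOT v) = E):
= ((T NOR S) XOR P)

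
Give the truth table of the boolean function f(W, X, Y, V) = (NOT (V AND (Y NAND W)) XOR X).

W | X | Y | V | Output
----------------------
0 | 0 | 0 | 0 | 1
0 | 0 | 0 | 1 | 0
0 | 0 | 1 | 0 | 1
0 | 0 | 1 | 1 | 0
0 | 1 | 0 | 0 | 0
0 | 1 | 0 | 1 | 1
0 | 1 | 1 | 0 | 0
0 | 1 | 1 | 1 | 1
1 | 0 | 0 | 0 | 1
1 | 0 | 0 | 1 | 0
1 | 0 | 1 | 0 | 1
1 | 0 | 1 | 1 | 1
1 | 1 | 0 | 0 | 0
1 | 1 | 0 | 1 | 1
1 | 1 | 1 | 0 | 0
1 | 1 | 1 | 1 | 0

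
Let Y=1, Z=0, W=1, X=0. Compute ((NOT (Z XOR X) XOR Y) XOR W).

Substituting: ((NOT (0 XOR 0) XOR 1) XOR 1)
= 1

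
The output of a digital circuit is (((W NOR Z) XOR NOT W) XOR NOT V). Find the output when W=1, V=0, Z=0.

Substituting: (((1 NOR 0) XOR NOT 1) XOR NOT 0)
= 1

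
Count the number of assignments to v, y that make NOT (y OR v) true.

Satisfying assignments: (0,0)
Count: 1 out of 4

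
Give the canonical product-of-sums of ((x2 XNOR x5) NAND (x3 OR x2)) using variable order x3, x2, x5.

ΠM(3, 4, 7) = (x3 OR NOT x2 OR NOT x5) AND (NOT x3 OR x2 OR x5) AND (NOT x3 OR NOT x2 OR NOT x5)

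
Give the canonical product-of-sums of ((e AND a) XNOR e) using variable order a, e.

ΠM(1) = (a OR NOT e)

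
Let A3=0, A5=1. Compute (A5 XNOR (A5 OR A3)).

Substituting: (1 XNOR (1 OR 0))
= 1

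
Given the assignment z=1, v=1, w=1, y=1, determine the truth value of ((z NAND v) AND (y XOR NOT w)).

Substituting: ((1 NAND 1) AND (1 XOR NOT 1))
= 0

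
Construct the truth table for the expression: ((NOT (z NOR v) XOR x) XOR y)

x | y | z | v | Output
----------------------
0 | 0 | 0 | 0 | 0
0 | 0 | 0 | 1 | 1
0 | 0 | 1 | 0 | 1
0 | 0 | 1 | 1 | 1
0 | 1 | 0 | 0 | 1
0 | 1 | 0 | 1 | 0
0 | 1 | 1 | 0 | 0
0 | 1 | 1 | 1 | 0
1 | 0 | 0 | 0 | 1
1 | 0 | 0 | 1 | 0
1 | 0 | 1 | 0 | 0
1 | 0 | 1 | 1 | 0
1 | 1 | 0 | 0 | 0
1 | 1 | 0 | 1 | 1
1 | 1 | 1 | 0 | 1
1 | 1 | 1 | 1 | 1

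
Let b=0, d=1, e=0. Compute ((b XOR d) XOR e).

Substituting: ((0 XOR 1) XOR 0)
= 1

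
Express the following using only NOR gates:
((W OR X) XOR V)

((((((W NOR X) NOR (W NOR X)) NOR V) NOR (((W NOR X) NOR (W NOR X)) NOR V)) NOR ((((W NOR X) NOR (W NOR X)) NOR V) NOR (((W NOR X) NOR (W NOR X)) NOR V))) NOR ((((((W NOR X) NOR (W NOR X)) NOR ((W NOR X) NOR (W NOR X))) NOR (V NOR V)) NOR ((((W NOR X) NOR (W NOR X)) NOR ((W NOR X) NOR (W NOR X))) NOR (V NOR V))) NOR (((((W NOR X) NOR (W NOR X)) NOR ((W NOR X) NOR (W NOR X))) NOR (V NOR V)) NOR ((((W NOR X) NOR (W NOR X)) NOR ((W NOR X) NOR (W NOR X))) NOR (V NOR V)))))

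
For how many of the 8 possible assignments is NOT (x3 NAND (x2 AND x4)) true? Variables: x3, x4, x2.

Satisfying assignments: (1,1,1)
Count: 1 out of 8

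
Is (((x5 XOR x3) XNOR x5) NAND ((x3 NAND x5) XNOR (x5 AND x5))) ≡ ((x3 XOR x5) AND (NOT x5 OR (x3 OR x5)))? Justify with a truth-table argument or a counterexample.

No. Counterexample: with x3=0, x5=0, Expression 1 = 1 but Expression 2 = 0.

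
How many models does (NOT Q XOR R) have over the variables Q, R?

Satisfying assignments: (0,0), (1,1)
Count: 2 out of 4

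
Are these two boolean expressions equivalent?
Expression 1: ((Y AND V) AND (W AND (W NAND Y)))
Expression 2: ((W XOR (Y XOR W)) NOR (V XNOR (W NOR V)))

No. Counterexample: with V=0, Y=0, W=0, Expression 1 = 0 but Expression 2 = 1.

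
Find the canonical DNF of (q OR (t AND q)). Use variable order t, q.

(NOT t AND q) OR (t AND q)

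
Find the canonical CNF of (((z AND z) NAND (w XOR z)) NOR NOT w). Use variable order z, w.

(z OR w) AND (z OR NOT w) AND (NOT z OR w) AND (NOT z OR NOT w)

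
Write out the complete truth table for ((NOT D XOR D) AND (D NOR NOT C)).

D | C | Output
--------------
0 | 0 | 0
0 | 1 | 1
1 | 0 | 0
1 | 1 | 0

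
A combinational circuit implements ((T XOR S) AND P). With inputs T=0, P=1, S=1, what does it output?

Substituting: ((0 XOR 1) AND 1)
= 1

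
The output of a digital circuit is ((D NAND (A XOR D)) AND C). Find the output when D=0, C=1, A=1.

Substituting: ((0 NAND (1 XOR 0)) AND 1)
= 1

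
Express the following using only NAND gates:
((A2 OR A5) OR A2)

((((A2 NAND A2) NAND (A5 NAND A5)) NAND ((A2 NAND A2) NAND (A5 NAND A5))) NAND (A2 NAND A2))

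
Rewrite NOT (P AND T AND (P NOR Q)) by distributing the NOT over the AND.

NOT P OR NOT T OR NOT (P NOR Q)
De Morgan's: NOT(AND of terms) = OR of negations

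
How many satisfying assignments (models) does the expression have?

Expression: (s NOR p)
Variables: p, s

Satisfying assignments: (0,0)
Count: 1 out of 4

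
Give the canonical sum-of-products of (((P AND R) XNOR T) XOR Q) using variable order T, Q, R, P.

Σm(0, 1, 2, 7, 11, 12, 13, 14) = (NOT T AND NOT Q AND NOT R AND NOT P) OR (NOT T AND NOT Q AND NOT R AND P) OR (NOT T AND NOT Q AND R AND NOT P) OR (NOT T AND Q AND R AND P) OR (T AND NOT Q AND R AND P) OR (T AND Q AND NOT R AND NOT P) OR (T AND Q AND NOT R AND P) OR (T AND Q AND R AND NOT P)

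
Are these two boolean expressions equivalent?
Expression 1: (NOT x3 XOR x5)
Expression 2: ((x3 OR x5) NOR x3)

No. Counterexample: with x3=1, x5=1, Expression 1 = 1 but Expression 2 = 0.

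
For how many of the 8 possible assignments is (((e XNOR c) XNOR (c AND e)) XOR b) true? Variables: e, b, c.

Satisfying assignments: (0,0,1), (0,1,0), (1,0,0), (1,0,1)
Count: 4 out of 8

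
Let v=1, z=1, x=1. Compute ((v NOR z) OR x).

Substituting: ((1 NOR 1) OR 1)
= 1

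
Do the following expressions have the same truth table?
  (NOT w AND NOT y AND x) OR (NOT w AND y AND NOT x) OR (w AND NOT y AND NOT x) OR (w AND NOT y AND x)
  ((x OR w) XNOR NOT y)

Yes, they are equivalent — the two output columns agree on all 8 assignments:
w | y | x | Expression 1 | Expression 2
---------------------------------------
0 | 0 | 0 | 0 | 0
0 | 0 | 1 | 1 | 1
0 | 1 | 0 | 1 | 1
0 | 1 | 1 | 0 | 0
1 | 0 | 0 | 1 | 1
1 | 0 | 1 | 1 | 1
1 | 1 | 0 | 0 | 0
1 | 1 | 1 | 0 | 0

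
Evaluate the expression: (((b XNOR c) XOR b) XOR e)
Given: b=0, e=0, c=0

Substituting: (((0 XNOR 0) XOR 0) XOR 0)
= 1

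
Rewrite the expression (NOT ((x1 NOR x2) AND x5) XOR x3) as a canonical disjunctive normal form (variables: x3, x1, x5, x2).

(NOT x3 AND NOT x1 AND NOT x5 AND NOT x2) OR (NOT x3 AND NOT x1 AND NOT x5 AND x2) OR (NOT x3 AND NOT x1 AND x5 AND x2) OR (NOT x3 AND x1 AND NOT x5 AND NOT x2) OR (NOT x3 AND x1 AND NOT x5 AND x2) OR (NOT x3 AND x1 AND x5 AND NOT x2) OR (NOT x3 AND x1 AND x5 AND x2) OR (x3 AND NOT x1 AND x5 AND NOT x2)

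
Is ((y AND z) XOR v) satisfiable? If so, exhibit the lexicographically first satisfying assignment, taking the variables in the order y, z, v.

y=0, z=0, v=1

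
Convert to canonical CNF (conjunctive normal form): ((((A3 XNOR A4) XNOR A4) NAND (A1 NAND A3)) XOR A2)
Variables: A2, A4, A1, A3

(A2 OR A4 OR A1 OR NOT A3) AND (A2 OR NOT A4 OR A1 OR NOT A3) AND (NOT A2 OR A4 OR A1 OR A3) AND (NOT A2 OR A4 OR NOT A1 OR A3) AND (NOT A2 OR A4 OR NOT A1 OR NOT A3) AND (NOT A2 OR NOT A4 OR A1 OR A3) AND (NOT A2 OR NOT A4 OR NOT A1 OR A3) AND (NOT A2 OR NOT A4 OR NOT A1 OR NOT A3)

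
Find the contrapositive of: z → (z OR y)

Contrapositive: NOT (z OR y) → NOT z
Note: A statement and its contrapositive are logically equivalent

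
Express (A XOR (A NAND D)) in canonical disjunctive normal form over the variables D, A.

(NOT D AND NOT A) OR (D AND NOT A) OR (D AND A)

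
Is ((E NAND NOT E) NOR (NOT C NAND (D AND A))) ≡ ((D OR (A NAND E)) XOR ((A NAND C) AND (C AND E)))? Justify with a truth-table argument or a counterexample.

No. Counterexample: with E=0, C=0, A=0, D=0, Expression 1 = 0 but Expression 2 = 1.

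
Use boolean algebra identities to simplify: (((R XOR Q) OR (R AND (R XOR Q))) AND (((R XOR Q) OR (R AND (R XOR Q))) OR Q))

By absorption (E AND (E OR v) = E) then absorption (E OR (E AND v) = E):
= (R XOR Q)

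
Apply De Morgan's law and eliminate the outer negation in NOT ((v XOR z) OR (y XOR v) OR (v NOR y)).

NOT (v XOR z) AND NOT (y XOR v) AND NOT (v NOR y)
De Morgan's: NOT(OR of terms) = AND of negations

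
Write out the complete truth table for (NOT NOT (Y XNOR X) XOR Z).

Y | X | Z | Output
------------------
0 | 0 | 0 | 1
0 | 0 | 1 | 0
0 | 1 | 0 | 0
0 | 1 | 1 | 1
1 | 0 | 0 | 0
1 | 0 | 1 | 1
1 | 1 | 0 | 1
1 | 1 | 1 | 0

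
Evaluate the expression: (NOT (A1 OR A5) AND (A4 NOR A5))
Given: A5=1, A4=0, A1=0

Substituting: (NOT (0 OR 1) AND (0 NOR 1))
= 0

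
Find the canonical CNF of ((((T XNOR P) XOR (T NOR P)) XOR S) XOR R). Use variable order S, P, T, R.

(S OR P OR T OR R) AND (S OR P OR NOT T OR R) AND (S OR NOT P OR T OR R) AND (S OR NOT P OR NOT T OR NOT R) AND (NOT S OR P OR T OR NOT R) AND (NOT S OR P OR NOT T OR NOT R) AND (NOT S OR NOT P OR T OR NOT R) AND (NOT S OR NOT P OR NOT T OR R)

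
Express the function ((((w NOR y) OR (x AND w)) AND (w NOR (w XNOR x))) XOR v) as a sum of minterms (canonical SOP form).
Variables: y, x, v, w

Σm(2, 3, 4, 7, 10, 11, 14, 15) = (NOT y AND NOT x AND v AND NOT w) OR (NOT y AND NOT x AND v AND w) OR (NOT y AND x AND NOT v AND NOT w) OR (NOT y AND x AND v AND w) OR (y AND NOT x AND v AND NOT w) OR (y AND NOT x AND v AND w) OR (y AND x AND v AND NOT w) OR (y AND x AND v AND w)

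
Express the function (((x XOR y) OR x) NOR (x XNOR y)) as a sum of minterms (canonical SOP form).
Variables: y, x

Σm() = FALSE (no minterms)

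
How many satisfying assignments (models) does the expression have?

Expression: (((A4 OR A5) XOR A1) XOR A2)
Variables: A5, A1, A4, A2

Satisfying assignments: (0,0,0,1), (0,0,1,0), (0,1,0,0), (0,1,1,1), (1,0,0,0), (1,0,1,0), (1,1,0,1), (1,1,1,1)
Count: 8 out of 16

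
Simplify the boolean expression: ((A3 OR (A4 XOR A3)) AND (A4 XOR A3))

By absorption (E AND (E OR v) = E):
= (A4 XOR A3)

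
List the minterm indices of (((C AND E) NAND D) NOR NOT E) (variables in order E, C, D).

Σm(7) = (E AND C AND D)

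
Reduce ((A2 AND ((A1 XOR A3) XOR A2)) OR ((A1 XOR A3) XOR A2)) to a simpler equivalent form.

By absorption (E OR (E AND v) = E):
= ((A1 XOR A3) XOR A2)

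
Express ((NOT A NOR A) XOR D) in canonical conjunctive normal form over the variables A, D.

(A OR D) AND (NOT A OR D)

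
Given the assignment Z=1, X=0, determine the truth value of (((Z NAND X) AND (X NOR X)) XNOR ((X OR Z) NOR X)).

Substituting: (((1 NAND 0) AND (0 NOR 0)) XNOR ((0 OR 1) NOR 0))
= 0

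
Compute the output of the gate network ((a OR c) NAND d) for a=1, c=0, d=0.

Substituting: ((1 OR 0) NAND 0)
= 1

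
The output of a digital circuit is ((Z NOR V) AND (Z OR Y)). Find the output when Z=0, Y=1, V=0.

Substituting: ((0 NOR 0) AND (0 OR 1))
= 1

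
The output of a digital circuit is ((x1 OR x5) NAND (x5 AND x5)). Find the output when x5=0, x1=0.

Substituting: ((0 OR 0) NAND (0 AND 0))
= 1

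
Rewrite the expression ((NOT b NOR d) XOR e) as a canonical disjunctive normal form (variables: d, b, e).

(NOT d AND NOT b AND e) OR (NOT d AND b AND NOT e) OR (d AND NOT b AND e) OR (d AND b AND e)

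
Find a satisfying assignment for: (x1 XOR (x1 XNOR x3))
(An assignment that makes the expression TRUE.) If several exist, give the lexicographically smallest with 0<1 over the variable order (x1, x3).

x1=0, x3=0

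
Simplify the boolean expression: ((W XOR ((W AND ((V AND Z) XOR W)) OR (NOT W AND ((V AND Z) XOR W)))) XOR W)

By XOR self-cancellation ((E XOR v) XOR v = E) then distribution ((E AND v) OR (E AND NOT v) = E):
= ((V AND Z) XOR W)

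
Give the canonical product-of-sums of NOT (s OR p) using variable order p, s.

ΠM(1, 2, 3) = (p OR NOT s) AND (NOT p OR s) AND (NOT p OR NOT s)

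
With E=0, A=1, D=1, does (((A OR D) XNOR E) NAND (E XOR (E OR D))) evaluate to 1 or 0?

Substituting: (((1 OR 1) XNOR 0) NAND (0 XOR (0 OR 1)))
= 1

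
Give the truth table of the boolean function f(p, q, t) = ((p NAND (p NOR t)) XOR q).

p | q | t | Output
------------------
0 | 0 | 0 | 1
0 | 0 | 1 | 1
0 | 1 | 0 | 0
0 | 1 | 1 | 0
1 | 0 | 0 | 1
1 | 0 | 1 | 1
1 | 1 | 0 | 0
1 | 1 | 1 | 0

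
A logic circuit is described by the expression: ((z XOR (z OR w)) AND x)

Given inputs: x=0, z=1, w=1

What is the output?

Substituting: ((1 XOR (1 OR 1)) AND 0)
= 0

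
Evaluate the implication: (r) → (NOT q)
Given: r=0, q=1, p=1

Antecedent (r) = 0; consequent (NOT q) = 0.
0 → 0 = 1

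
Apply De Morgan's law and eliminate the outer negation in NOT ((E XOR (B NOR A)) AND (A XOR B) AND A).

NOT (E XOR (B NOR A)) OR NOT (A XOR B) OR NOT A
De Morgan's: NOT(AND of terms) = OR of negations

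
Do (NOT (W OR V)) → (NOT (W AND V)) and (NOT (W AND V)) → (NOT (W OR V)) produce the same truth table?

No, Converse is not equivalent to original (counterexample: W=0, V=1)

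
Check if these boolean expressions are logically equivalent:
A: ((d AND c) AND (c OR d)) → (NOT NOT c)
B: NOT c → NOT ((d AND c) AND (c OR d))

Yes, Contrapositive is always equivalent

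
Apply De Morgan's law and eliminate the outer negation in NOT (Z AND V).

NOT Z OR NOT V
De Morgan's: NOT(AND of terms) = OR of negations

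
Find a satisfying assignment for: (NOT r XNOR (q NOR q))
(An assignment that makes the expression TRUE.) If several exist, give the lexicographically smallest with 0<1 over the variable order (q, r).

q=0, r=0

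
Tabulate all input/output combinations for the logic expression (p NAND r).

r | p | Output
--------------
0 | 0 | 1
0 | 1 | 1
1 | 0 | 1
1 | 1 | 0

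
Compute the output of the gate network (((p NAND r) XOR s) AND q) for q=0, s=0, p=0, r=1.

Substituting: (((0 NAND 1) XOR 0) AND 0)
= 0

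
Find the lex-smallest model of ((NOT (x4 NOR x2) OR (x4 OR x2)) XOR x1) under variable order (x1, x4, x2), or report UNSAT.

x1=0, x4=0, x2=1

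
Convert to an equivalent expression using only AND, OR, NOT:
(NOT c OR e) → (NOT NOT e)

NOT (NOT c OR e) OR (NOT NOT e)
(Implication elimination: A → B = NOT A OR B)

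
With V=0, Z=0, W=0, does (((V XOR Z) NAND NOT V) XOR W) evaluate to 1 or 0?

Substituting: (((0 XOR 0) NAND NOT 0) XOR 0)
= 1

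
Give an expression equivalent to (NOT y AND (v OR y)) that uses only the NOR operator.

(((y NOR y) NOR (y NOR y)) NOR (((v NOR y) NOR (v NOR y)) NOR ((v NOR y) NOR (v NOR y))))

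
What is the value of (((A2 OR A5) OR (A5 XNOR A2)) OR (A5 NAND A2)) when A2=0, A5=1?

Substituting: (((0 OR 1) OR (1 XNOR 0)) OR (1 NAND 0))
= 1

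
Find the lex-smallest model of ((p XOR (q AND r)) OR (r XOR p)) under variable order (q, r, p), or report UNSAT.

q=0, r=0, p=1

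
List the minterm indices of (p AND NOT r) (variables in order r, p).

Σm(1) = (NOT r AND p)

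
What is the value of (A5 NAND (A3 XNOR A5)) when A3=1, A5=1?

Substituting: (1 NAND (1 XNOR 1))
= 0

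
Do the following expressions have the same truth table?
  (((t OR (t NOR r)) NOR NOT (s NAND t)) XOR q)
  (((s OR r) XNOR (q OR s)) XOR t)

No. Counterexample: with t=0, r=0, s=0, q=0, Expression 1 = 0 but Expression 2 = 1.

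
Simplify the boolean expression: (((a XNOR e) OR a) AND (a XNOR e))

By absorption (E AND (E OR v) = E):
= (a XNOR e)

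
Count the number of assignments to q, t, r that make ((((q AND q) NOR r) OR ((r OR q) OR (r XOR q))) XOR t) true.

Satisfying assignments: (0,0,0), (0,0,1), (1,0,0), (1,0,1)
Count: 4 out of 8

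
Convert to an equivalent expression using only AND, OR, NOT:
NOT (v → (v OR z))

v AND NOT (v OR z)
(Negated implication: NOT(A → B) = A AND NOT B)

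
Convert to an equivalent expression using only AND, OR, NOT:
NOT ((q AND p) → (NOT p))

(q AND p) AND p
(Negated implication: NOT(A → B) = A AND NOT B)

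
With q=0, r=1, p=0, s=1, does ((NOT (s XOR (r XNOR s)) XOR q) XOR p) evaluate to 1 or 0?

Substituting: ((NOT (1 XOR (1 XNOR 1)) XOR 0) XOR 0)
= 1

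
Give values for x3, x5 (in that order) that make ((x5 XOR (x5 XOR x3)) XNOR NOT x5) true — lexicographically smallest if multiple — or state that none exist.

x3=0, x5=1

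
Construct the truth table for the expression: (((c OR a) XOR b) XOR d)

b | c | a | d | Output
----------------------
0 | 0 | 0 | 0 | 0
0 | 0 | 0 | 1 | 1
0 | 0 | 1 | 0 | 1
0 | 0 | 1 | 1 | 0
0 | 1 | 0 | 0 | 1
0 | 1 | 0 | 1 | 0
0 | 1 | 1 | 0 | 1
0 | 1 | 1 | 1 | 0
1 | 0 | 0 | 0 | 1
1 | 0 | 0 | 1 | 0
1 | 0 | 1 | 0 | 0
1 | 0 | 1 | 1 | 1
1 | 1 | 0 | 0 | 0
1 | 1 | 0 | 1 | 1
1 | 1 | 1 | 0 | 0
1 | 1 | 1 | 1 | 1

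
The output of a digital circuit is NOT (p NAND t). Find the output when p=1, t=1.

Substituting: NOT (1 NAND 1)
= 1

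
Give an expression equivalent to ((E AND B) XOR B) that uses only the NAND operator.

((((E NAND B) NAND (E NAND B)) NAND (((E NAND B) NAND (E NAND B)) NAND B)) NAND (B NAND (((E NAND B) NAND (E NAND B)) NAND B)))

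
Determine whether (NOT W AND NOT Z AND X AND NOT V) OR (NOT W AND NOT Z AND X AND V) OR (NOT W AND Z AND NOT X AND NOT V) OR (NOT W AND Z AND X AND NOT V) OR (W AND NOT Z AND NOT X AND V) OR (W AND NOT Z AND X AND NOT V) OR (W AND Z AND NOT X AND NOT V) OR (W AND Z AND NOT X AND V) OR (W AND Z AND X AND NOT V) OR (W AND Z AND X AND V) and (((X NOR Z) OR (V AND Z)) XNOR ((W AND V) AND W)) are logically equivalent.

Yes, they are equivalent — the two output columns agree on all 16 assignments:
W | Z | X | V | Expression 1 | Expression 2
-------------------------------------------
0 | 0 | 0 | 0 | 0 | 0
0 | 0 | 0 | 1 | 0 | 0
0 | 0 | 1 | 0 | 1 | 1
0 | 0 | 1 | 1 | 1 | 1
0 | 1 | 0 | 0 | 1 | 1
0 | 1 | 0 | 1 | 0 | 0
0 | 1 | 1 | 0 | 1 | 1
0 | 1 | 1 | 1 | 0 | 0
1 | 0 | 0 | 0 | 0 | 0
1 | 0 | 0 | 1 | 1 | 1
1 | 0 | 1 | 0 | 1 | 1
1 | 0 | 1 | 1 | 0 | 0
1 | 1 | 0 | 0 | 1 | 1
1 | 1 | 0 | 1 | 1 | 1
1 | 1 | 1 | 0 | 1 | 1
1 | 1 | 1 | 1 | 1 | 1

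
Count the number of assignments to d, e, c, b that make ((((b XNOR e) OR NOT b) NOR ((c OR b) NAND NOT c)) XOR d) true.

Satisfying assignments: (0,0,0,1), (1,0,0,0), (1,0,1,0), (1,0,1,1), (1,1,0,0), (1,1,0,1), (1,1,1,0), (1,1,1,1)
Count: 8 out of 16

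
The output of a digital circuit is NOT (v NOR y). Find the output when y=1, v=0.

Substituting: NOT (0 NOR 1)
= 1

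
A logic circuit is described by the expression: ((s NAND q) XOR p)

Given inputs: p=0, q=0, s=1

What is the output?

Substituting: ((1 NAND 0) XOR 0)
= 1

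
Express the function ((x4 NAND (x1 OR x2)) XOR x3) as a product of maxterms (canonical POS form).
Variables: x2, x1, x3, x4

ΠM(2, 3, 5, 6, 9, 10, 13, 14) = (x2 OR x1 OR NOT x3 OR x4) AND (x2 OR x1 OR NOT x3 OR NOT x4) AND (x2 OR NOT x1 OR x3 OR NOT x4) AND (x2 OR NOT x1 OR NOT x3 OR x4) AND (NOT x2 OR x1 OR x3 OR NOT x4) AND (NOT x2 OR x1 OR NOT x3 OR x4) AND (NOT x2 OR NOT x1 OR x3 OR NOT x4) AND (NOT x2 OR NOT x1 OR NOT x3 OR x4)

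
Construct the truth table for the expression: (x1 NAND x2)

x1 | x2 | Output
----------------
0 | 0 | 1
0 | 1 | 1
1 | 0 | 1
1 | 1 | 0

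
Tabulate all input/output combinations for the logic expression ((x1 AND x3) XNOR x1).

x3 | x1 | Output
----------------
0 | 0 | 1
0 | 1 | 0
1 | 0 | 1
1 | 1 | 1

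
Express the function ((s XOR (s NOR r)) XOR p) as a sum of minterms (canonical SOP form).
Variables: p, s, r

Σm(0, 2, 3, 5) = (NOT p AND NOT s AND NOT r) OR (NOT p AND s AND NOT r) OR (NOT p AND s AND r) OR (p AND NOT s AND r)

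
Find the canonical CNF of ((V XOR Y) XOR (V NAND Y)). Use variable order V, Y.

(V OR NOT Y) AND (NOT V OR Y) AND (NOT V OR NOT Y)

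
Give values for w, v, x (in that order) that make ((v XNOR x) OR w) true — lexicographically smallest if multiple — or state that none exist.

w=0, v=0, x=0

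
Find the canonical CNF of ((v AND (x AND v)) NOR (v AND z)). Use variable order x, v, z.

(x OR NOT v OR NOT z) AND (NOT x OR NOT v OR z) AND (NOT x OR NOT v OR NOT z)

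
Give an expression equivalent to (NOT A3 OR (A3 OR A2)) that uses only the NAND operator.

(((A3 NAND A3) NAND (A3 NAND A3)) NAND (((A3 NAND A3) NAND (A2 NAND A2)) NAND ((A3 NAND A3) NAND (A2 NAND A2))))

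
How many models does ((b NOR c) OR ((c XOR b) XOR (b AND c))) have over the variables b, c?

Satisfying assignments: (0,0), (0,1), (1,0), (1,1)
Count: 4 out of 4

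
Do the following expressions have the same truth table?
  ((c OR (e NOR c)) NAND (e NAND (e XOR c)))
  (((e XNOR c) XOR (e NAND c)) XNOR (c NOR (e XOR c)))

No. Counterexample: with e=1, c=0, Expression 1 = 1 but Expression 2 = 0.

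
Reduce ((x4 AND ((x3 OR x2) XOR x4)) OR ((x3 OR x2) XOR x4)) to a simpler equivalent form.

By absorption (E OR (E AND v) = E):
= ((x3 OR x2) XOR x4)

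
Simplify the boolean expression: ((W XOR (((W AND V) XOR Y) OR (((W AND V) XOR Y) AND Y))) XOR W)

By XOR self-cancellation ((E XOR v) XOR v = E) then absorption (E OR (E AND v) = E):
= ((W AND V) XOR Y)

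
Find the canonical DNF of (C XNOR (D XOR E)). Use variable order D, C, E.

(NOT D AND NOT C AND NOT E) OR (NOT D AND C AND E) OR (D AND NOT C AND E) OR (D AND C AND NOT E)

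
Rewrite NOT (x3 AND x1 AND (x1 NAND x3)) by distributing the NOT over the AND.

NOT x3 OR NOT x1 OR NOT (x1 NAND x3)
De Morgan's: NOT(AND of terms) = OR of negations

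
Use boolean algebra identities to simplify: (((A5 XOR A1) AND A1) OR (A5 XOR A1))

By absorption (E OR (E AND v) = E):
= (A5 XOR A1)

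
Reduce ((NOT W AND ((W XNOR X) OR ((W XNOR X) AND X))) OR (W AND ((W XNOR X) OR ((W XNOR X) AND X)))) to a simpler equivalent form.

By distribution ((E AND v) OR (E AND NOT v) = E) then absorption (E OR (E AND v) = E):
= (W XNOR X)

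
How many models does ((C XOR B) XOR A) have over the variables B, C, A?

Satisfying assignments: (0,0,1), (0,1,0), (1,0,0), (1,1,1)
Count: 4 out of 8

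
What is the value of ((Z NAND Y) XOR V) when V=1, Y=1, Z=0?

Substituting: ((0 NAND 1) XOR 1)
= 0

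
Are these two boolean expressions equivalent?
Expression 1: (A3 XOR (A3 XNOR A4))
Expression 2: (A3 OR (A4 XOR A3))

No. Counterexample: with A4=0, A3=0, Expression 1 = 1 but Expression 2 = 0.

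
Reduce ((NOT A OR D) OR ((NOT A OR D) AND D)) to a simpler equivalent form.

By absorption (E OR (E AND v) = E):
= (NOT A OR D)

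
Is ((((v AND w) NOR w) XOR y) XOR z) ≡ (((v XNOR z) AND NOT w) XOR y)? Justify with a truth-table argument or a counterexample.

No. Counterexample: with w=0, y=0, v=1, z=0, Expression 1 = 1 but Expression 2 = 0.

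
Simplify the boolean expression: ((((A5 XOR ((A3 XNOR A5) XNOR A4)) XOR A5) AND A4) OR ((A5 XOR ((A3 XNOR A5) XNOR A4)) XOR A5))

By absorption (E OR (E AND v) = E) then XOR self-cancellation ((E XOR v) XOR v = E):
= ((A3 XNOR A5) XNOR A4)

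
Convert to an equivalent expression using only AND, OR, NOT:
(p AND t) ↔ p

((p AND t) AND p) OR (NOT (p AND t) AND NOT p)
(Biconditional = both true or both false)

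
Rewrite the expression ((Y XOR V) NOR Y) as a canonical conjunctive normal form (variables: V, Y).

(V OR NOT Y) AND (NOT V OR Y) AND (NOT V OR NOT Y)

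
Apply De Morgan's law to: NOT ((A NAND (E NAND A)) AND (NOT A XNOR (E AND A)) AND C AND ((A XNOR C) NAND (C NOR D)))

NOT (A NAND (E NAND A)) OR NOT (NOT A XNOR (E AND A)) OR NOT C OR NOT ((A XNOR C) NAND (C NOR D))
De Morgan's: NOT(AND of terms) = OR of negations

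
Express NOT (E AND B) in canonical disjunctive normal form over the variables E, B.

(NOT E AND NOT B) OR (NOT E AND B) OR (E AND NOT B)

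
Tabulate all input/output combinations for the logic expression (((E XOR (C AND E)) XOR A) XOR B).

A | E | B | C | Output
----------------------
0 | 0 | 0 | 0 | 0
0 | 0 | 0 | 1 | 0
0 | 0 | 1 | 0 | 1
0 | 0 | 1 | 1 | 1
0 | 1 | 0 | 0 | 1
0 | 1 | 0 | 1 | 0
0 | 1 | 1 | 0 | 0
0 | 1 | 1 | 1 | 1
1 | 0 | 0 | 0 | 1
1 | 0 | 0 | 1 | 1
1 | 0 | 1 | 0 | 0
1 | 0 | 1 | 1 | 0
1 | 1 | 0 | 0 | 0
1 | 1 | 0 | 1 | 1
1 | 1 | 1 | 0 | 1
1 | 1 | 1 | 1 | 0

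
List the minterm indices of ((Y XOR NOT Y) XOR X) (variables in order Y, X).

Σm(0, 2) = (NOT Y AND NOT X) OR (Y AND NOT X)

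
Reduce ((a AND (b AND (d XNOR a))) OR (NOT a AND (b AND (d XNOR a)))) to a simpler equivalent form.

By distribution ((E AND v) OR (E AND NOT v) = E):
= (b AND (d XNOR a))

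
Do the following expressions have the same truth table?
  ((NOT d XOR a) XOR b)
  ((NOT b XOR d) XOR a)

Yes, they are equivalent — the two output columns agree on all 8 assignments:
d | a | b | Expression 1 | Expression 2
---------------------------------------
0 | 0 | 0 | 1 | 1
0 | 0 | 1 | 0 | 0
0 | 1 | 0 | 0 | 0
0 | 1 | 1 | 1 | 1
1 | 0 | 0 | 0 | 0
1 | 0 | 1 | 1 | 1
1 | 1 | 0 | 1 | 1
1 | 1 | 1 | 0 | 0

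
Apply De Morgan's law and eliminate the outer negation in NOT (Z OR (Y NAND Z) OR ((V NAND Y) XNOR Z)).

NOT Z AND NOT (Y NAND Z) AND NOT ((V NAND Y) XNOR Z)
De Morgan's: NOT(OR of terms) = AND of negations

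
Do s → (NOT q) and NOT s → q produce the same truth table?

No, Inverse is not equivalent to original (counterexample: q=0, s=0)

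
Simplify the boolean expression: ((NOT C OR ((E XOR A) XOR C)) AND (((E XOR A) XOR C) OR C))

By distribution ((E OR v) AND (E OR NOT v) = E):
= ((E XOR A) XOR C)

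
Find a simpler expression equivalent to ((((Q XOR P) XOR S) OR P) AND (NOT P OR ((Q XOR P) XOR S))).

By distribution ((E OR v) AND (E OR NOT v) = E):
= ((Q XOR P) XOR S)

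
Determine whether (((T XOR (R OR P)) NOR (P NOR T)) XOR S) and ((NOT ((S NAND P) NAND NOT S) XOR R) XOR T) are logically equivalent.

No. Counterexample: with P=0, S=0, R=0, T=0, Expression 1 = 0 but Expression 2 = 1.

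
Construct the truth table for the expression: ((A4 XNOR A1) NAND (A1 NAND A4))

A1 | A4 | Output
----------------
0 | 0 | 0
0 | 1 | 1
1 | 0 | 1
1 | 1 | 1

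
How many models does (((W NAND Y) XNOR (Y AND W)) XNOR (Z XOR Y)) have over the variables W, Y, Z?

Satisfying assignments: (0,0,0), (0,1,1), (1,0,0), (1,1,1)
Count: 4 out of 8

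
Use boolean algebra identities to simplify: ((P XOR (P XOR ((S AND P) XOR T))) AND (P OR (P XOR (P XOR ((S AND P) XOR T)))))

By absorption (E AND (E OR v) = E) then XOR self-cancellation ((E XOR v) XOR v = E):
= ((S AND P) XOR T)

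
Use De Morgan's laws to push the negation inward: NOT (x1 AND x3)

NOT x1 OR NOT x3
De Morgan's: NOT(AND of terms) = OR of negations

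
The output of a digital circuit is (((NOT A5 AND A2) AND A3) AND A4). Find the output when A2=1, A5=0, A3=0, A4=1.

Substituting: (((NOT 0 AND 1) AND 0) AND 1)
= 0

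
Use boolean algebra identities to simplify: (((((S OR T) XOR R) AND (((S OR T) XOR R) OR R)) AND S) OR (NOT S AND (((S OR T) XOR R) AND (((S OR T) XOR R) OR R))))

By distribution ((E AND v) OR (E AND NOT v) = E) then absorption (E AND (E OR v) = E):
= ((S OR T) XOR R)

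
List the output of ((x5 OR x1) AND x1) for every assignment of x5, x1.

x5 | x1 | Output
----------------
0 | 0 | 0
0 | 1 | 1
1 | 0 | 0
1 | 1 | 1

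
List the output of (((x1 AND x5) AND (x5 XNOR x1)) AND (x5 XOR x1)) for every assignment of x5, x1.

x5 | x1 | Output
----------------
0 | 0 | 0
0 | 1 | 0
1 | 0 | 0
1 | 1 | 0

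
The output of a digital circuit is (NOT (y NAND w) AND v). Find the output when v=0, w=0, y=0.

Substituting: (NOT (0 NAND 0) AND 0)
= 0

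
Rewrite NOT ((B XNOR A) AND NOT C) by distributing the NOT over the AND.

NOT (B XNOR A) OR C
De Morgan's: NOT(AND of terms) = OR of negations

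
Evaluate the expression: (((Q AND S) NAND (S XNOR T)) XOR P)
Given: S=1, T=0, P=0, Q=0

Substituting: (((0 AND 1) NAND (1 XNOR 0)) XOR 0)
= 1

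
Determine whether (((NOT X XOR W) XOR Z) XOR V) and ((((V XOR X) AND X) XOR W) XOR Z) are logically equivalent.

No. Counterexample: with W=0, X=0, Z=0, V=0, Expression 1 = 1 but Expression 2 = 0.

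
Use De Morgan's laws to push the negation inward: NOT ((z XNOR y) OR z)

NOT (z XNOR y) AND NOT z
De Morgan's: NOT(OR of terms) = AND of negations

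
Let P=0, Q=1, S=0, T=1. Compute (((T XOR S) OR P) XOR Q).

Substituting: (((1 XOR 0) OR 0) XOR 1)
= 0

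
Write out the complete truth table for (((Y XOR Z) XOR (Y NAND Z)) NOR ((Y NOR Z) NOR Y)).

Z | Y | Output
--------------
0 | 0 | 0
0 | 1 | 1
1 | 0 | 0
1 | 1 | 1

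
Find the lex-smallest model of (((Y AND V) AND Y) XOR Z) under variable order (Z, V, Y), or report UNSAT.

Z=0, V=1, Y=1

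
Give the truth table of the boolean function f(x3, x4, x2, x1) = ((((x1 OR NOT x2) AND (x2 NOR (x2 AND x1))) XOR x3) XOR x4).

x3 | x4 | x2 | x1 | Output
--------------------------
0 | 0 | 0 | 0 | 1
0 | 0 | 0 | 1 | 1
0 | 0 | 1 | 0 | 0
0 | 0 | 1 | 1 | 0
0 | 1 | 0 | 0 | 0
0 | 1 | 0 | 1 | 0
0 | 1 | 1 | 0 | 1
0 | 1 | 1 | 1 | 1
1 | 0 | 0 | 0 | 0
1 | 0 | 0 | 1 | 0
1 | 0 | 1 | 0 | 1
1 | 0 | 1 | 1 | 1
1 | 1 | 0 | 0 | 1
1 | 1 | 0 | 1 | 1
1 | 1 | 1 | 0 | 0
1 | 1 | 1 | 1 | 0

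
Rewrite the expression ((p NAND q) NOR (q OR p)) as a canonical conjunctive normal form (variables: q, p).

(q OR p) AND (q OR NOT p) AND (NOT q OR p) AND (NOT q OR NOT p)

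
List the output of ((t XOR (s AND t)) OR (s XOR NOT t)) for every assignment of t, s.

t | s | Output
--------------
0 | 0 | 1
0 | 1 | 0
1 | 0 | 1
1 | 1 | 1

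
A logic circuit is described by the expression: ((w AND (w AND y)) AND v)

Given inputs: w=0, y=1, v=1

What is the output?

Substituting: ((0 AND (0 AND 1)) AND 1)
= 0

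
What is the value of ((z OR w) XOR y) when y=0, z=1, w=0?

Substituting: ((1 OR 0) XOR 0)
= 1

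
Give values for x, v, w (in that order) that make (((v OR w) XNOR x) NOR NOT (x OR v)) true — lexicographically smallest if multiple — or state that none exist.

x=0, v=1, w=0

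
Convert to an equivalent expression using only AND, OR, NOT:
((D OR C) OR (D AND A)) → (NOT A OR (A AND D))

NOT ((D OR C) OR (D AND A)) OR (NOT A OR (A AND D))
(Implication elimination: A → B = NOT A OR B)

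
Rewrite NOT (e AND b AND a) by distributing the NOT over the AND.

NOT e OR NOT b OR NOT a
De Morgan's: NOT(AND of terms) = OR of negations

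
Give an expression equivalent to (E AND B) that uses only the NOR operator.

((E NOR E) NOR (B NOR B))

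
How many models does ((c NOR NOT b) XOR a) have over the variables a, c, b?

Satisfying assignments: (0,0,1), (1,0,0), (1,1,0), (1,1,1)
Count: 4 out of 8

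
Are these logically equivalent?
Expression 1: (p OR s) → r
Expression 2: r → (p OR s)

No, Converse is not equivalent to original (counterexample: s=0, r=0, p=1)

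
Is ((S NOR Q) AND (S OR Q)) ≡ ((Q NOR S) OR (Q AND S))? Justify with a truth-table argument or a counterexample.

No. Counterexample: with Q=0, S=0, Expression 1 = 0 but Expression 2 = 1.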